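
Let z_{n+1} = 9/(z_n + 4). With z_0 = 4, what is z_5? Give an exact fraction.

z_1 = 9/(4 + 4) = 9/8.
z_2 = 9/(9/8 + 4) = 72/41.
z_3 = 9/(72/41 + 4) = 369/236.
z_4 = 9/(369/236 + 4) = 2124/1313.
z_5 = 9/(2124/1313 + 4) = 11817/7376.

11817/7376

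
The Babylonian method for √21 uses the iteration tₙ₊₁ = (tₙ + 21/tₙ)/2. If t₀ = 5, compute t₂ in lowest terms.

t₁ = (5 + 21/5)/2 = 23/5.
t₂ = (23/5 + 21/(23/5))/2 = 527/115.

527/115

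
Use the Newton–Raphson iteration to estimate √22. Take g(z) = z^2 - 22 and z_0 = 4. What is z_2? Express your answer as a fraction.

713/152

g'(z) = 2z.
g(4) = -6, g'(4) = 8, so z_1 = 4 - (-6)/8 = 19/4.
g(19/4) = 9/16, g'(19/4) = 19/2, so z_2 = (19/4) - (9/16)/(19/2) = 713/152.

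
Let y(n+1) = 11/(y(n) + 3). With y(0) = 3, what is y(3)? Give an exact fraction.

319/153

y(1) = 11/(3 + 3) = 11/6.
y(2) = 11/(11/6 + 3) = 66/29.
y(3) = 11/(66/29 + 3) = 319/153.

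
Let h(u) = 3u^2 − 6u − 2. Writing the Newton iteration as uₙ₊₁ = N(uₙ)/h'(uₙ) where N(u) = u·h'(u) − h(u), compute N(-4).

50

h'(u) = 6u − 6.
N(u) = u·h'(u) − h(u) = u·(6u − 6) − (3u^2 − 6u − 2) = 3u^2 + 2.
N(-4) = 50.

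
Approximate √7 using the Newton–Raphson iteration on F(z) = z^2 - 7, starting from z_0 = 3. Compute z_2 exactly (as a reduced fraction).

127/48

F'(z) = 2z.
F(3) = 2, F'(3) = 6, so z_1 = 3 - 2/6 = 8/3.
F(8/3) = 1/9, F'(8/3) = 16/3, so z_2 = (8/3) - (1/9)/(16/3) = 127/48.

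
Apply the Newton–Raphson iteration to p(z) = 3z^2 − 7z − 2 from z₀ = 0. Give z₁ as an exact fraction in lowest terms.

p'(z) = 6z − 7.
p(0) = −2, p'(0) = −7, so z₁ = 0 − (−2)/(−7) = −2/7.

−2/7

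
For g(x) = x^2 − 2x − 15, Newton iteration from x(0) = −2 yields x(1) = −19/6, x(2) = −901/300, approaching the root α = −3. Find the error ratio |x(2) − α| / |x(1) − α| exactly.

1/50

x(1) − α = −19/6 − (−3) = −19/6 + 3 = −1/6, so |x(1) − α| = 1/6.
x(2) − α = −901/300 − (−3) = −901/300 + 3 = −1/300, so |x(2) − α| = 1/300.
Ratio = (1/300) / (1/6) = 1/50.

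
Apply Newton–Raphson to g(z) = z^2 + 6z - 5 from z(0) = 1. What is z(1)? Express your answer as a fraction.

g'(z) = 2z + 6.
g(1) = 2, g'(1) = 8, so z(1) = 1 - 2/8 = 3/4.

3/4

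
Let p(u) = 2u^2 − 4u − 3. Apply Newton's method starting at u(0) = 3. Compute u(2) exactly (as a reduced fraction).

537/208

p'(u) = 4u − 4.
p(3) = 3, p'(3) = 8, so u(1) = 3 − 3/8 = 21/8.
p(21/8) = 9/32, p'(21/8) = 13/2, so u(2) = (21/8) − (9/32)/(13/2) = 537/208.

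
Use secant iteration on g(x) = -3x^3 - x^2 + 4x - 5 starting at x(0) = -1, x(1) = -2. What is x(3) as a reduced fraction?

-134/81

g(-1) = -7, g(-2) = 7. x(2) = (-2) - 7·((-2) - (-1))/(7 - (-7)) = -3/2.
g(-2) = 7, g(-3/2) = -25/8. x(3) = (-3/2) - (-25/8)·((-3/2) - (-2))/((-25/8) - 7) = -134/81.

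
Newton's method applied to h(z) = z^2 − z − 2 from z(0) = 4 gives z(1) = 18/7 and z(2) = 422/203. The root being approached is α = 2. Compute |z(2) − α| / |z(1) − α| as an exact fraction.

4/29

z(1) − α = 18/7 − 2 = 4/7, so |z(1) − α| = 4/7.
z(2) − α = 422/203 − 2 = 16/203, so |z(2) − α| = 16/203.
Ratio = (16/203) / (4/7) = 4/29.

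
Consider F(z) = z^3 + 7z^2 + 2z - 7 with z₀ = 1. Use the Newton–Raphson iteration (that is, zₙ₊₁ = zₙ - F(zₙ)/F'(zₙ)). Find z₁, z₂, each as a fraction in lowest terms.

F'(z) = 3z^2 + 14z + 2.
F(1) = 3, F'(1) = 19, so z₁ = 1 - 3/19 = 16/19.
F(16/19) = 1683/6859, F'(16/19) = 5746/361, so z₂ = (16/19) - (1683/6859)/(5746/361) = 5309/6422.

z₁ = 16/19, z₂ = 5309/6422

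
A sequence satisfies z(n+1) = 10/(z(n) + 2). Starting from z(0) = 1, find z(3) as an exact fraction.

z(1) = 10/(1 + 2) = 10/3.
z(2) = 10/(10/3 + 2) = 15/8.
z(3) = 10/(15/8 + 2) = 80/31.

80/31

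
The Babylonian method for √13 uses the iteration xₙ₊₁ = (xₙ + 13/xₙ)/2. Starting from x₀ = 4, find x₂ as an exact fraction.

x₁ = (4 + 13/4)/2 = 29/8.
x₂ = (29/8 + 13/(29/8))/2 = 1673/464.

1673/464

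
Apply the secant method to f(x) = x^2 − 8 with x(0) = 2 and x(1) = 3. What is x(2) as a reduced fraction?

f(2) = −4, f(3) = 1. x(2) = 3 − 1·(3 − 2)/(1 − (−4)) = 14/5.

14/5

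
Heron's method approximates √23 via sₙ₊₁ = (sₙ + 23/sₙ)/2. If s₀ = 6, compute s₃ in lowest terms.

s₁ = (6 + 23/6)/2 = 59/12.
s₂ = (59/12 + 23/(59/12))/2 = 6793/1416.
s₃ = (6793/1416 + 23/(6793/1416))/2 = 92261137/19237776.

92261137/19237776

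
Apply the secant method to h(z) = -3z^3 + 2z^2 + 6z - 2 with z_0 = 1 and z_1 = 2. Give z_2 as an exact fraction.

h(1) = 3, h(2) = -6. z_2 = 2 - (-6)·(2 - 1)/((-6) - 3) = 4/3.

4/3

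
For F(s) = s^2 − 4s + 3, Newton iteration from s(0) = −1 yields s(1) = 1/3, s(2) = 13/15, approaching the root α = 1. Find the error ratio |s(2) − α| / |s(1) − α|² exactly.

3/10

s(1) − α = 1/3 − 1 = −2/3, so |s(1) − α| = 2/3.
s(2) − α = 13/15 − 1 = −2/15, so |s(2) − α| = 2/15.
|s(1) − α|² = 4/9.
Ratio = (2/15) / (4/9) = 3/10.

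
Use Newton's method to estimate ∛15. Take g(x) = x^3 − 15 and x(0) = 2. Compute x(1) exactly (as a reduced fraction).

31/12

g'(x) = 3x^2.
g(2) = −7, g'(2) = 12, so x(1) = 2 − (−7)/12 = 31/12.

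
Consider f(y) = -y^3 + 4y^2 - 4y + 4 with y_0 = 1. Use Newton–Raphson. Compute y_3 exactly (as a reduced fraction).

-103/3404

f'(y) = -3y^2 + 8y - 4.
f(1) = 3, f'(1) = 1, so y_1 = 1 - 3/1 = -2.
f(-2) = 36, f'(-2) = -32, so y_2 = (-2) - 36/(-32) = -7/8.
f(-7/8) = 5751/512, f'(-7/8) = -851/64, so y_3 = (-7/8) - (5751/512)/(-851/64) = -103/3404.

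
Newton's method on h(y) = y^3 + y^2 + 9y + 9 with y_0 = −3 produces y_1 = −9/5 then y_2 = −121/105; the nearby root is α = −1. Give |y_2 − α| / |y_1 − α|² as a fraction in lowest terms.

y_1 − α = −9/5 − (−1) = −9/5 + 1 = −4/5, so |y_1 − α| = 4/5.
y_2 − α = −121/105 − (−1) = −121/105 + 1 = −16/105, so |y_2 − α| = 16/105.
|y_1 − α|² = 16/25.
Ratio = (16/105) / (16/25) = 5/21.

5/21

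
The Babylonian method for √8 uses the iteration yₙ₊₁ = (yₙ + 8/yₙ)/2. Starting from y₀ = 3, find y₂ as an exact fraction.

577/204

y₁ = (3 + 8/3)/2 = 17/6.
y₂ = (17/6 + 8/(17/6))/2 = 577/204.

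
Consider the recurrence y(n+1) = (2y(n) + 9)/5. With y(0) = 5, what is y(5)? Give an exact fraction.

y(1) = (2·5 + 9)/5 = 19/5.
y(2) = (2·(19/5) + 9)/5 = 83/25.
y(3) = (2·(83/25) + 9)/5 = 391/125.
y(4) = (2·(391/125) + 9)/5 = 1907/625.
y(5) = (2·(1907/625) + 9)/5 = 9439/3125.

9439/3125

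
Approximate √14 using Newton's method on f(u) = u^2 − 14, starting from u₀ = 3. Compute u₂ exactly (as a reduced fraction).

1033/276

f'(u) = 2u.
f(3) = −5, f'(3) = 6, so u₁ = 3 − (−5)/6 = 23/6.
f(23/6) = 25/36, f'(23/6) = 23/3, so u₂ = (23/6) − (25/36)/(23/3) = 1033/276.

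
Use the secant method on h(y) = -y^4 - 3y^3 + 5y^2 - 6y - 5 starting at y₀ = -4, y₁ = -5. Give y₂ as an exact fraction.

-115/27

h(-4) = 35, h(-5) = -100. y₂ = (-5) - (-100)·((-5) - (-4))/((-100) - 35) = -115/27.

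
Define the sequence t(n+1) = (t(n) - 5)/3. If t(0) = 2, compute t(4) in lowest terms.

-22/9

t(1) = (2 - 5)/3 = -1.
t(2) = ((-1) - 5)/3 = -2.
t(3) = ((-2) - 5)/3 = -7/3.
t(4) = ((-7/3) - 5)/3 = -22/9.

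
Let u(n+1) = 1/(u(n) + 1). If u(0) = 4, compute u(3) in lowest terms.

6/11

u(1) = 1/(4 + 1) = 1/5.
u(2) = 1/(1/5 + 1) = 5/6.
u(3) = 1/(5/6 + 1) = 6/11.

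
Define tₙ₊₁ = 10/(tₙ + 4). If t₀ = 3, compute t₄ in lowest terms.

t₁ = 10/(3 + 4) = 10/7.
t₂ = 10/(10/7 + 4) = 35/19.
t₃ = 10/(35/19 + 4) = 190/111.
t₄ = 10/(190/111 + 4) = 555/317.

555/317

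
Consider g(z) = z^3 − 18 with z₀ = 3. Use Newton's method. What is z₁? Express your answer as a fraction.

g'(z) = 3z^2.
g(3) = 9, g'(3) = 27, so z₁ = 3 − 9/27 = 8/3.

8/3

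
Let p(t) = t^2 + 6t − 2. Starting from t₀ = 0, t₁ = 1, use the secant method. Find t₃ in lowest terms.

p(0) = −2, p(1) = 5. t₂ = 1 − 5·(1 − 0)/(5 − (−2)) = 2/7.
p(1) = 5, p(2/7) = −10/49. t₃ = (2/7) − (−10/49)·((2/7) − 1)/((−10/49) − 5) = 16/51.

16/51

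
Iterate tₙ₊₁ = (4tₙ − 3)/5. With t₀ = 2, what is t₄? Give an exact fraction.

t₁ = (4·2 − 3)/5 = 1.
t₂ = (4·1 − 3)/5 = 1/5.
t₃ = (4·(1/5) − 3)/5 = −11/25.
t₄ = (4·(−11/25) − 3)/5 = −119/125.

−119/125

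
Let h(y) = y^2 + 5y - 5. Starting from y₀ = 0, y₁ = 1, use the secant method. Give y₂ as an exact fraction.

h(0) = -5, h(1) = 1. y₂ = 1 - 1·(1 - 0)/(1 - (-5)) = 5/6.

5/6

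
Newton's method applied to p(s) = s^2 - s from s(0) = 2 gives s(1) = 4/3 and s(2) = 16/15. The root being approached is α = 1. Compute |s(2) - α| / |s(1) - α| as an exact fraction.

1/5

s(1) - α = 4/3 - 1 = 1/3, so |s(1) - α| = 1/3.
s(2) - α = 16/15 - 1 = 1/15, so |s(2) - α| = 1/15.
Ratio = (1/15) / (1/3) = 1/5.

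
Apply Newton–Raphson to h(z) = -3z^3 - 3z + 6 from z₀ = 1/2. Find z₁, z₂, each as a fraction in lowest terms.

h'(z) = -9z^2 - 3.
h(1/2) = 33/8, h'(1/2) = -21/4, so z₁ = (1/2) - (33/8)/(-21/4) = 9/7.
h(9/7) = -1452/343, h'(9/7) = -876/49, so z₂ = (9/7) - (-1452/343)/(-876/49) = 536/511.

z₁ = 9/7, z₂ = 536/511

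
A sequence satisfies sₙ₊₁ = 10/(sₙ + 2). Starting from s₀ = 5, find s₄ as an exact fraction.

295/119

s₁ = 10/(5 + 2) = 10/7.
s₂ = 10/(10/7 + 2) = 35/12.
s₃ = 10/(35/12 + 2) = 120/59.
s₄ = 10/(120/59 + 2) = 295/119.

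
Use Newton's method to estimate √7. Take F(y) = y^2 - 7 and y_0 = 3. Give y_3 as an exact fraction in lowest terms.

32257/12192

F'(y) = 2y.
F(3) = 2, F'(3) = 6, so y_1 = 3 - 2/6 = 8/3.
F(8/3) = 1/9, F'(8/3) = 16/3, so y_2 = (8/3) - (1/9)/(16/3) = 127/48.
F(127/48) = 1/2304, F'(127/48) = 127/24, so y_3 = (127/48) - (1/2304)/(127/24) = 32257/12192.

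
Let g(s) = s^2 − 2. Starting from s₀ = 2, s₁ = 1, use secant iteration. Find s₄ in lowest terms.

g(2) = 2, g(1) = −1. s₂ = 1 − (−1)·(1 − 2)/((−1) − 2) = 4/3.
g(1) = −1, g(4/3) = −2/9. s₃ = (4/3) − (−2/9)·((4/3) − 1)/((−2/9) − (−1)) = 10/7.
g(4/3) = −2/9, g(10/7) = 2/49. s₄ = (10/7) − (2/49)·((10/7) − (4/3))/((2/49) − (−2/9)) = 41/29.

41/29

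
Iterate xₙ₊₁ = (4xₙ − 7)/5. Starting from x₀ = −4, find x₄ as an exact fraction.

−3607/625

x₁ = (4·(−4) − 7)/5 = −23/5.
x₂ = (4·(−23/5) − 7)/5 = −127/25.
x₃ = (4·(−127/25) − 7)/5 = −683/125.
x₄ = (4·(−683/125) − 7)/5 = −3607/625.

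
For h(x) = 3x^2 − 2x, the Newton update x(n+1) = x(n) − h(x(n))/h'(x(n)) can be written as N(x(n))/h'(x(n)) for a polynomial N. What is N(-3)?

h'(x) = 6x − 2.
N(x) = x·h'(x) − h(x) = x·(6x − 2) − (3x^2 − 2x) = 3x^2.
N(-3) = 27.

27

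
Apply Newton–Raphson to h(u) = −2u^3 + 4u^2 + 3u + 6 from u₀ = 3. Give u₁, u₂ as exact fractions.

u₁ = 26/9, u₂ = 50342/17469

h'(u) = −6u^2 + 8u + 3.
h(3) = −3, h'(3) = −27, so u₁ = 3 − (−3)/(−27) = 26/9.
h(26/9) = −124/729, h'(26/9) = −647/27, so u₂ = (26/9) − (−124/729)/(−647/27) = 50342/17469.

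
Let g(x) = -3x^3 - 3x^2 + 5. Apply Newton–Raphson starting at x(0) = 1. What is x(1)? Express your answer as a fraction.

g'(x) = -9x^2 - 6x.
g(1) = -1, g'(1) = -15, so x(1) = 1 - (-1)/(-15) = 14/15.

14/15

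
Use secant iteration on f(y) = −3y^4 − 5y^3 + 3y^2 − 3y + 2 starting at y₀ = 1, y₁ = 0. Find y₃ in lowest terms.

f(1) = −6, f(0) = 2. y₂ = 0 − 2·(0 − 1)/(2 − (−6)) = 1/4.
f(0) = 2, f(1/4) = 345/256. y₃ = (1/4) − (345/256)·((1/4) − 0)/((345/256) − 2) = 128/167.

128/167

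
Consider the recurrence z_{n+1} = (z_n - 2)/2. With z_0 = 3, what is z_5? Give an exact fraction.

-59/32

z_1 = (3 - 2)/2 = 1/2.
z_2 = ((1/2) - 2)/2 = -3/4.
z_3 = ((-3/4) - 2)/2 = -11/8.
z_4 = ((-11/8) - 2)/2 = -27/16.
z_5 = ((-27/16) - 2)/2 = -59/32.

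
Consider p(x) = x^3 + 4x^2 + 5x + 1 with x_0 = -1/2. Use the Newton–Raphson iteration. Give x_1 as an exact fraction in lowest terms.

p'(x) = 3x^2 + 8x + 5.
p(-1/2) = -5/8, p'(-1/2) = 7/4, so x_1 = (-1/2) - (-5/8)/(7/4) = -1/7.

-1/7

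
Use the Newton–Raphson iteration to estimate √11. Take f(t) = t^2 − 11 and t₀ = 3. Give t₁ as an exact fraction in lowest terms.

f'(t) = 2t.
f(3) = −2, f'(3) = 6, so t₁ = 3 − (−2)/6 = 10/3.

10/3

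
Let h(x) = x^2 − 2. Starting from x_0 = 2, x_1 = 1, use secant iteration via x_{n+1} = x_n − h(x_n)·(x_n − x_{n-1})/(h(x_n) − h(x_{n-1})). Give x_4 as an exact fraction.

41/29

h(2) = 2, h(1) = −1. x_2 = 1 − (−1)·(1 − 2)/((−1) − 2) = 4/3.
h(1) = −1, h(4/3) = −2/9. x_3 = (4/3) − (−2/9)·((4/3) − 1)/((−2/9) − (−1)) = 10/7.
h(4/3) = −2/9, h(10/7) = 2/49. x_4 = (10/7) − (2/49)·((10/7) − (4/3))/((2/49) − (−2/9)) = 41/29.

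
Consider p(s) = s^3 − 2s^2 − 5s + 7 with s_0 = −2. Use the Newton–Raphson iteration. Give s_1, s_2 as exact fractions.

s_1 = −31/15, s_2 = −112037/54270

p'(s) = 3s^2 − 4s − 5.
p(−2) = 1, p'(−2) = 15, so s_1 = (−2) − 1/15 = −31/15.
p(−31/15) = −121/3375, p'(−31/15) = 402/25, so s_2 = (−31/15) − (−121/3375)/(402/25) = −112037/54270.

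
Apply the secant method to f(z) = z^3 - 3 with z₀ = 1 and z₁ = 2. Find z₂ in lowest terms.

9/7

f(1) = -2, f(2) = 5. z₂ = 2 - 5·(2 - 1)/(5 - (-2)) = 9/7.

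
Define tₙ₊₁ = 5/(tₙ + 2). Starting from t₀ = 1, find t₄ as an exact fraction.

t₁ = 5/(1 + 2) = 5/3.
t₂ = 5/(5/3 + 2) = 15/11.
t₃ = 5/(15/11 + 2) = 55/37.
t₄ = 5/(55/37 + 2) = 185/129.

185/129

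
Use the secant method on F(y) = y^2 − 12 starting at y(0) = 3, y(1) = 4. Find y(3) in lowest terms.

F(3) = −3, F(4) = 4. y(2) = 4 − 4·(4 − 3)/(4 − (−3)) = 24/7.
F(4) = 4, F(24/7) = −12/49. y(3) = (24/7) − (−12/49)·((24/7) − 4)/((−12/49) − 4) = 45/13.

45/13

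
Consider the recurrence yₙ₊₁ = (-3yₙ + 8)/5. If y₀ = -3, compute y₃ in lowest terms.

233/125

y₁ = (-3·(-3) + 8)/5 = 17/5.
y₂ = (-3·(17/5) + 8)/5 = -11/25.
y₃ = (-3·(-11/25) + 8)/5 = 233/125.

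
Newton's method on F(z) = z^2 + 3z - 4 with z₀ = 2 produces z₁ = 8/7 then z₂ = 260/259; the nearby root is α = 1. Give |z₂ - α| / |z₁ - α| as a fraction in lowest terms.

z₁ - α = 8/7 - 1 = 1/7, so |z₁ - α| = 1/7.
z₂ - α = 260/259 - 1 = 1/259, so |z₂ - α| = 1/259.
Ratio = (1/259) / (1/7) = 1/37.

1/37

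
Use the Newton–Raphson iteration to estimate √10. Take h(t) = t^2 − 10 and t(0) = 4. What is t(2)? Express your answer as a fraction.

329/104

h'(t) = 2t.
h(4) = 6, h'(4) = 8, so t(1) = 4 − 6/8 = 13/4.
h(13/4) = 9/16, h'(13/4) = 13/2, so t(2) = (13/4) − (9/16)/(13/2) = 329/104.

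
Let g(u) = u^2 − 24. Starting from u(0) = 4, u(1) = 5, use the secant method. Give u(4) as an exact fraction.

4801/980

g(4) = −8, g(5) = 1. u(2) = 5 − 1·(5 − 4)/(1 − (−8)) = 44/9.
g(5) = 1, g(44/9) = −8/81. u(3) = (44/9) − (−8/81)·((44/9) − 5)/((−8/81) − 1) = 436/89.
g(44/9) = −8/81, g(436/89) = −8/7921. u(4) = (436/89) − (−8/7921)·((436/89) − (44/9))/((−8/7921) − (−8/81)) = 4801/980.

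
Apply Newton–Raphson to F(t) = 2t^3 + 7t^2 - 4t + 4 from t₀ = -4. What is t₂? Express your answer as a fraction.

F'(t) = 6t^2 + 14t - 4.
F(-4) = 4, F'(-4) = 36, so t₁ = (-4) - 4/36 = -37/9.
F(-37/9) = -155/729, F'(-37/9) = 1076/27, so t₂ = (-37/9) - (-155/729)/(1076/27) = -119281/29052.

-119281/29052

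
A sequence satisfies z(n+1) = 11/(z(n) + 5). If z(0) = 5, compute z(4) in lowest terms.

4565/2746

z(1) = 11/(5 + 5) = 11/10.
z(2) = 11/(11/10 + 5) = 110/61.
z(3) = 11/(110/61 + 5) = 671/415.
z(4) = 11/(671/415 + 5) = 4565/2746.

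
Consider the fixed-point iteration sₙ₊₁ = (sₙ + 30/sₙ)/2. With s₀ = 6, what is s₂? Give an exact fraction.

s₁ = (6 + 30/6)/2 = 11/2.
s₂ = (11/2 + 30/(11/2))/2 = 241/44.

241/44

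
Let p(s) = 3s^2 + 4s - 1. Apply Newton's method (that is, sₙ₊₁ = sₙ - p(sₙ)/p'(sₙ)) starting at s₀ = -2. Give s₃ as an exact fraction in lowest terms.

-1113547/719072

p'(s) = 6s + 4.
p(-2) = 3, p'(-2) = -8, so s₁ = (-2) - 3/(-8) = -13/8.
p(-13/8) = 27/64, p'(-13/8) = -23/4, so s₂ = (-13/8) - (27/64)/(-23/4) = -571/368.
p(-571/368) = 2187/135424, p'(-571/368) = -977/184, so s₃ = (-571/368) - (2187/135424)/(-977/184) = -1113547/719072.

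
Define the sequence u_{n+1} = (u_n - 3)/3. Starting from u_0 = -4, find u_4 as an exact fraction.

u_1 = ((-4) - 3)/3 = -7/3.
u_2 = ((-7/3) - 3)/3 = -16/9.
u_3 = ((-16/9) - 3)/3 = -43/27.
u_4 = ((-43/27) - 3)/3 = -124/81.

-124/81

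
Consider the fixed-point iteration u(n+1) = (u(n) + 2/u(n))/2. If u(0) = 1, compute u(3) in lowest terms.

u(1) = (1 + 2/1)/2 = 3/2.
u(2) = (3/2 + 2/(3/2))/2 = 17/12.
u(3) = (17/12 + 2/(17/12))/2 = 577/408.

577/408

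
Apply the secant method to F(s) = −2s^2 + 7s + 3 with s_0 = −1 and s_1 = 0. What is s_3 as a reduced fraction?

F(−1) = −6, F(0) = 3. s_2 = 0 − 3·(0 − (−1))/(3 − (−6)) = −1/3.
F(0) = 3, F(−1/3) = 4/9. s_3 = (−1/3) − (4/9)·((−1/3) − 0)/((4/9) − 3) = −9/23.

−9/23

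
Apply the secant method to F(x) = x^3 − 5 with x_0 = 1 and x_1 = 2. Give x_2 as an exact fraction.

11/7

F(1) = −4, F(2) = 3. x_2 = 2 − 3·(2 − 1)/(3 − (−4)) = 11/7.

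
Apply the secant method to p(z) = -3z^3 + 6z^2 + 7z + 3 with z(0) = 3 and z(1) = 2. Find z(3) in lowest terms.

20694/6947

p(3) = -3, p(2) = 17. z(2) = 2 - 17·(2 - 3)/(17 - (-3)) = 57/20.
p(2) = 17, p(57/20) = 17901/8000. z(3) = (57/20) - (17901/8000)·((57/20) - 2)/((17901/8000) - 17) = 20694/6947.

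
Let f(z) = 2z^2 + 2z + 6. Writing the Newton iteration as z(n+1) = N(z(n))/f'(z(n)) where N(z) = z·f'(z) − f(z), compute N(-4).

26

f'(z) = 4z + 2.
N(z) = z·f'(z) − f(z) = z·(4z + 2) − (2z^2 + 2z + 6) = 2z^2 − 6.
N(-4) = 26.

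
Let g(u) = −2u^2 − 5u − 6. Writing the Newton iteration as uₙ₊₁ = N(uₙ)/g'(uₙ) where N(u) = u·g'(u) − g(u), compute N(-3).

−12

g'(u) = −4u − 5.
N(u) = u·g'(u) − g(u) = u·(−4u − 5) − (−2u^2 − 5u − 6) = −2u^2 + 6.
N(-3) = −12.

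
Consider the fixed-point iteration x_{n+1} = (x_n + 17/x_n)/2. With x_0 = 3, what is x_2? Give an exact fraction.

161/39

x_1 = (3 + 17/3)/2 = 13/3.
x_2 = (13/3 + 17/(13/3))/2 = 161/39.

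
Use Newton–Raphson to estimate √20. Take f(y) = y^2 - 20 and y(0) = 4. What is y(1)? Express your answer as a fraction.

f'(y) = 2y.
f(4) = -4, f'(4) = 8, so y(1) = 4 - (-4)/8 = 9/2.

9/2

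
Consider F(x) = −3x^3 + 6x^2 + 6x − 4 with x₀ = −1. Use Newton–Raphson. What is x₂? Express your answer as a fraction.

F'(x) = −9x^2 + 12x + 6.
F(−1) = −1, F'(−1) = −15, so x₁ = (−1) − (−1)/(−15) = −16/15.
F(−16/15) = 76/1125, F'(−16/15) = −426/25, so x₂ = (−16/15) − (76/1125)/(−426/25) = −10186/9585.

−10186/9585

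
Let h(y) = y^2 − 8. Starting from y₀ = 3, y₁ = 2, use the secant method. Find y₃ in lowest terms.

17/6

h(3) = 1, h(2) = −4. y₂ = 2 − (−4)·(2 − 3)/((−4) − 1) = 14/5.
h(2) = −4, h(14/5) = −4/25. y₃ = (14/5) − (−4/25)·((14/5) − 2)/((−4/25) − (−4)) = 17/6.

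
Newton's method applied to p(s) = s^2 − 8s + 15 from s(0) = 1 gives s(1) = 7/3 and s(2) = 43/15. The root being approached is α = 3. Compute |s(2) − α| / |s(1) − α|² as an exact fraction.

s(1) − α = 7/3 − 3 = −2/3, so |s(1) − α| = 2/3.
s(2) − α = 43/15 − 3 = −2/15, so |s(2) − α| = 2/15.
|s(1) − α|² = 4/9.
Ratio = (2/15) / (4/9) = 3/10.

3/10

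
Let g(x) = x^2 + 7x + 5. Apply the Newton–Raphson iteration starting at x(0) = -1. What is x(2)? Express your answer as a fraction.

-109/135

g'(x) = 2x + 7.
g(-1) = -1, g'(-1) = 5, so x(1) = (-1) - (-1)/5 = -4/5.
g(-4/5) = 1/25, g'(-4/5) = 27/5, so x(2) = (-4/5) - (1/25)/(27/5) = -109/135.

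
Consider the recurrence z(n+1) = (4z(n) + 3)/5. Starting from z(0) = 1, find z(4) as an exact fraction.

z(1) = (4·1 + 3)/5 = 7/5.
z(2) = (4·(7/5) + 3)/5 = 43/25.
z(3) = (4·(43/25) + 3)/5 = 247/125.
z(4) = (4·(247/125) + 3)/5 = 1363/625.

1363/625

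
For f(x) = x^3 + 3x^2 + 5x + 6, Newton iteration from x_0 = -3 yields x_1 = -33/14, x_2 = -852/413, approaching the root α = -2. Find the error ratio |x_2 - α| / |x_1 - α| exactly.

x_1 - α = -33/14 - (-2) = -33/14 + 2 = -5/14, so |x_1 - α| = 5/14.
x_2 - α = -852/413 - (-2) = -852/413 + 2 = -26/413, so |x_2 - α| = 26/413.
Ratio = (26/413) / (5/14) = 52/295.

52/295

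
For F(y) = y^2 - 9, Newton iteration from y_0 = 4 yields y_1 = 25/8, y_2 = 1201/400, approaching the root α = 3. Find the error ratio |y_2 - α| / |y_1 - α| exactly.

y_1 - α = 25/8 - 3 = 1/8, so |y_1 - α| = 1/8.
y_2 - α = 1201/400 - 3 = 1/400, so |y_2 - α| = 1/400.
Ratio = (1/400) / (1/8) = 1/50.

1/50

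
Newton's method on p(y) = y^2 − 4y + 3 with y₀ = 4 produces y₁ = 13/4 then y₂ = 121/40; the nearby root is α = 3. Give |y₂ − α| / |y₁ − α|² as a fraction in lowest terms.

2/5

y₁ − α = 13/4 − 3 = 1/4, so |y₁ − α| = 1/4.
y₂ − α = 121/40 − 3 = 1/40, so |y₂ − α| = 1/40.
|y₁ − α|² = 1/16.
Ratio = (1/40) / (1/16) = 2/5.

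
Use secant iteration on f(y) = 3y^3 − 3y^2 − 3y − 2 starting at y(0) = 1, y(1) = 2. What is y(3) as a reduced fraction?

698/403

f(1) = −5, f(2) = 4. y(2) = 2 − 4·(2 − 1)/(4 − (−5)) = 14/9.
f(2) = 4, f(14/9) = −640/243. y(3) = (14/9) − (−640/243)·((14/9) − 2)/((−640/243) − 4) = 698/403.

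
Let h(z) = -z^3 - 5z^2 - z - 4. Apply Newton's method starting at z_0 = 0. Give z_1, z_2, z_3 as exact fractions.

h'(z) = -3z^2 - 10z - 1.
h(0) = -4, h'(0) = -1, so z_1 = 0 - (-4)/(-1) = -4.
h(-4) = -16, h'(-4) = -9, so z_2 = (-4) - (-16)/(-9) = -52/9.
h(-52/9) = 20224/729, h'(-52/9) = -1171/27, so z_3 = (-52/9) - (20224/729)/(-1171/27) = -162452/31617.

z_1 = -4, z_2 = -52/9, z_3 = -162452/31617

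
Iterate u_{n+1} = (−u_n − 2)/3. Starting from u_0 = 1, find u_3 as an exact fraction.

u_1 = (−1 − 2)/3 = −1.
u_2 = (−(−1) − 2)/3 = −1/3.
u_3 = (−(−1/3) − 2)/3 = −5/9.

−5/9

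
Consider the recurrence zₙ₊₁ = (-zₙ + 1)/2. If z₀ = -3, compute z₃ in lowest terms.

z₁ = (-(-3) + 1)/2 = 2.
z₂ = (-2 + 1)/2 = -1/2.
z₃ = (-(-1/2) + 1)/2 = 3/4.

3/4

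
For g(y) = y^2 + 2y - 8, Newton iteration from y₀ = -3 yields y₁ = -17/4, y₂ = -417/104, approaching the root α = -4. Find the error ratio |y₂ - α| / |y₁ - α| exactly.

1/26

y₁ - α = -17/4 - (-4) = -17/4 + 4 = -1/4, so |y₁ - α| = 1/4.
y₂ - α = -417/104 - (-4) = -417/104 + 4 = -1/104, so |y₂ - α| = 1/104.
Ratio = (1/104) / (1/4) = 1/26.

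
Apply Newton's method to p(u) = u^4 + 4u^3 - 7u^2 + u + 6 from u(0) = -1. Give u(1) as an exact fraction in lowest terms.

p'(u) = 4u^3 + 12u^2 - 14u + 1.
p(-1) = -5, p'(-1) = 23, so u(1) = (-1) - (-5)/23 = -18/23.

-18/23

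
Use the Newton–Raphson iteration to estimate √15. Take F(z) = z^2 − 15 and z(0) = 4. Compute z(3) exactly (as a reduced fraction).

F'(z) = 2z.
F(4) = 1, F'(4) = 8, so z(1) = 4 − 1/8 = 31/8.
F(31/8) = 1/64, F'(31/8) = 31/4, so z(2) = (31/8) − (1/64)/(31/4) = 1921/496.
F(1921/496) = 1/246016, F'(1921/496) = 1921/248, so z(3) = (1921/496) − (1/246016)/(1921/248) = 7380481/1905632.

7380481/1905632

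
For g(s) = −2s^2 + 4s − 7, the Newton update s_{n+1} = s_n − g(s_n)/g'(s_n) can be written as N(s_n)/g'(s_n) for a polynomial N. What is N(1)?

g'(s) = −4s + 4.
N(s) = s·g'(s) − g(s) = s·(−4s + 4) − (−2s^2 + 4s − 7) = −2s^2 + 7.
N(1) = 5.

5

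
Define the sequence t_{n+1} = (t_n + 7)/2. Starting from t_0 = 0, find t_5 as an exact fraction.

t_1 = (0 + 7)/2 = 7/2.
t_2 = ((7/2) + 7)/2 = 21/4.
t_3 = ((21/4) + 7)/2 = 49/8.
t_4 = ((49/8) + 7)/2 = 105/16.
t_5 = ((105/16) + 7)/2 = 217/32.

217/32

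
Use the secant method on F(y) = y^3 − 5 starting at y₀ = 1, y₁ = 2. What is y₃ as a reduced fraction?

265/157

F(1) = −4, F(2) = 3. y₂ = 2 − 3·(2 − 1)/(3 − (−4)) = 11/7.
F(2) = 3, F(11/7) = −384/343. y₃ = (11/7) − (−384/343)·((11/7) − 2)/((−384/343) − 3) = 265/157.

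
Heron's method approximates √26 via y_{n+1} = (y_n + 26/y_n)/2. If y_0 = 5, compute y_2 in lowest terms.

y_1 = (5 + 26/5)/2 = 51/10.
y_2 = (51/10 + 26/(51/10))/2 = 5201/1020.

5201/1020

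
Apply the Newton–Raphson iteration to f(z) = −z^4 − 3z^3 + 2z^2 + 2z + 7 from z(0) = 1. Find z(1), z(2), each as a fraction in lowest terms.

f'(z) = −4z^3 − 9z^2 + 4z + 2.
f(1) = 7, f'(1) = −7, so z(1) = 1 − 7/(−7) = 2.
f(2) = −21, f'(2) = −58, so z(2) = 2 − (−21)/(−58) = 95/58.

z(1) = 2, z(2) = 95/58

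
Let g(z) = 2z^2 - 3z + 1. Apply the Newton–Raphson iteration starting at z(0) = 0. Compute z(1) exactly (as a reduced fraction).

g'(z) = 4z - 3.
g(0) = 1, g'(0) = -3, so z(1) = 0 - 1/(-3) = 1/3.

1/3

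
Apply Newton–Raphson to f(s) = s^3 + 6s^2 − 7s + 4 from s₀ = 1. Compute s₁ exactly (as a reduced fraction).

f'(s) = 3s^2 + 12s − 7.
f(1) = 4, f'(1) = 8, so s₁ = 1 − 4/8 = 1/2.

1/2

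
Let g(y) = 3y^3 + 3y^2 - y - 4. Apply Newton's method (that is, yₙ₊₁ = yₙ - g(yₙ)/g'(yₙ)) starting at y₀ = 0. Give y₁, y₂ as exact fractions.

y₁ = -4, y₂ = -332/119

g'(y) = 9y^2 + 6y - 1.
g(0) = -4, g'(0) = -1, so y₁ = 0 - (-4)/(-1) = -4.
g(-4) = -144, g'(-4) = 119, so y₂ = (-4) - (-144)/119 = -332/119.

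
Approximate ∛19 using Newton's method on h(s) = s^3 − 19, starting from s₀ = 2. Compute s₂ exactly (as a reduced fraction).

h'(s) = 3s^2.
h(2) = −11, h'(2) = 12, so s₁ = 2 − (−11)/12 = 35/12.
h(35/12) = 10043/1728, h'(35/12) = 1225/48, so s₂ = (35/12) − (10043/1728)/(1225/48) = 59291/22050.

59291/22050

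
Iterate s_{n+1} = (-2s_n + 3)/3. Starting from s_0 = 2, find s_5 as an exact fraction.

s_1 = (-2·2 + 3)/3 = -1/3.
s_2 = (-2·(-1/3) + 3)/3 = 11/9.
s_3 = (-2·(11/9) + 3)/3 = 5/27.
s_4 = (-2·(5/27) + 3)/3 = 71/81.
s_5 = (-2·(71/81) + 3)/3 = 101/243.

101/243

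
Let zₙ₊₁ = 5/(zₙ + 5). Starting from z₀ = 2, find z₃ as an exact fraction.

z₁ = 5/(2 + 5) = 5/7.
z₂ = 5/(5/7 + 5) = 7/8.
z₃ = 5/(7/8 + 5) = 40/47.

40/47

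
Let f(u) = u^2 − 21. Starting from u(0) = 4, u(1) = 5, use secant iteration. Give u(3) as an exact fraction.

197/43

f(4) = −5, f(5) = 4. u(2) = 5 − 4·(5 − 4)/(4 − (−5)) = 41/9.
f(5) = 4, f(41/9) = −20/81. u(3) = (41/9) − (−20/81)·((41/9) − 5)/((−20/81) − 4) = 197/43.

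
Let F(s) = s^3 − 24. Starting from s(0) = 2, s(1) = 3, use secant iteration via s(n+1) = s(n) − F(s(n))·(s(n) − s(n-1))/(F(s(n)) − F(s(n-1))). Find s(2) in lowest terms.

54/19

F(2) = −16, F(3) = 3. s(2) = 3 − 3·(3 − 2)/(3 − (−16)) = 54/19.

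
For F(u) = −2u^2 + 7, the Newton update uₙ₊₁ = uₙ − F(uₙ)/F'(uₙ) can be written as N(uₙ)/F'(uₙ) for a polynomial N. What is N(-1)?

F'(u) = −4u.
N(u) = u·F'(u) − F(u) = u·(−4u) − (−2u^2 + 7) = −2u^2 − 7.
N(-1) = −9.

−9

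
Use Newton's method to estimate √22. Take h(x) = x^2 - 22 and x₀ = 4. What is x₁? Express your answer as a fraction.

h'(x) = 2x.
h(4) = -6, h'(4) = 8, so x₁ = 4 - (-6)/8 = 19/4.

19/4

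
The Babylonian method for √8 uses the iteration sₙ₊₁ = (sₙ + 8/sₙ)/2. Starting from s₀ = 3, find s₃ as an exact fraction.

s₁ = (3 + 8/3)/2 = 17/6.
s₂ = (17/6 + 8/(17/6))/2 = 577/204.
s₃ = (577/204 + 8/(577/204))/2 = 665857/235416.

665857/235416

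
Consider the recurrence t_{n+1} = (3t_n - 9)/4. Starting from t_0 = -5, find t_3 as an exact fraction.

t_1 = (3·(-5) - 9)/4 = -6.
t_2 = (3·(-6) - 9)/4 = -27/4.
t_3 = (3·(-27/4) - 9)/4 = -117/16.

-117/16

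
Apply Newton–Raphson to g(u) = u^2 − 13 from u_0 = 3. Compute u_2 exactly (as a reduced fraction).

119/33

g'(u) = 2u.
g(3) = −4, g'(3) = 6, so u_1 = 3 − (−4)/6 = 11/3.
g(11/3) = 4/9, g'(11/3) = 22/3, so u_2 = (11/3) − (4/9)/(22/3) = 119/33.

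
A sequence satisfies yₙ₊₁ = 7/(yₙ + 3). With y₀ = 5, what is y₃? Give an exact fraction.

217/149

y₁ = 7/(5 + 3) = 7/8.
y₂ = 7/(7/8 + 3) = 56/31.
y₃ = 7/(56/31 + 3) = 217/149.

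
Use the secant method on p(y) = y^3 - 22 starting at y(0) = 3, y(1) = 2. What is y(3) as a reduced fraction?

p(3) = 5, p(2) = -14. y(2) = 2 - (-14)·(2 - 3)/((-14) - 5) = 52/19.
p(2) = -14, p(52/19) = -10290/6859. y(3) = (52/19) - (-10290/6859)·((52/19) - 2)/((-10290/6859) - (-14)) = 8651/3062.

8651/3062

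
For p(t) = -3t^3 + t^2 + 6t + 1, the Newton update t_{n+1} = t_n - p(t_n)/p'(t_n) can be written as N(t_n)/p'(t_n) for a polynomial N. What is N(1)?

-6

p'(t) = -9t^2 + 2t + 6.
N(t) = t·p'(t) - p(t) = t·(-9t^2 + 2t + 6) - (-3t^3 + t^2 + 6t + 1) = -6t^3 + t^2 - 1.
N(1) = -6.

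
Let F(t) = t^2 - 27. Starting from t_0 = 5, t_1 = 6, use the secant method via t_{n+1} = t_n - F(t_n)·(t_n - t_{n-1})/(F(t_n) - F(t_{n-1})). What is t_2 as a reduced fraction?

57/11

F(5) = -2, F(6) = 9. t_2 = 6 - 9·(6 - 5)/(9 - (-2)) = 57/11.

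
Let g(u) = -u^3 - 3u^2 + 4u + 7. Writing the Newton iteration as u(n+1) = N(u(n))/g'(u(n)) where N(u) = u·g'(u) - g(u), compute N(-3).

20

g'(u) = -3u^2 - 6u + 4.
N(u) = u·g'(u) - g(u) = u·(-3u^2 - 6u + 4) - (-u^3 - 3u^2 + 4u + 7) = -2u^3 - 3u^2 - 7.
N(-3) = 20.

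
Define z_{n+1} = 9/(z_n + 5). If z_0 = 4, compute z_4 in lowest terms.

z_1 = 9/(4 + 5) = 1.
z_2 = 9/(1 + 5) = 3/2.
z_3 = 9/(3/2 + 5) = 18/13.
z_4 = 9/(18/13 + 5) = 117/83.

117/83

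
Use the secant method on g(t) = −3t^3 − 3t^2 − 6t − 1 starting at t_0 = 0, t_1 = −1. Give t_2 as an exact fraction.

−1/6

g(0) = −1, g(−1) = 5. t_2 = (−1) − 5·((−1) − 0)/(5 − (−1)) = −1/6.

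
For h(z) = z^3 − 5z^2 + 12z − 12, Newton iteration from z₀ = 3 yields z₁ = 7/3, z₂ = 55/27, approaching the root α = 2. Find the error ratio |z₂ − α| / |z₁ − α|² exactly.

z₁ − α = 7/3 − 2 = 1/3, so |z₁ − α| = 1/3.
z₂ − α = 55/27 − 2 = 1/27, so |z₂ − α| = 1/27.
|z₁ − α|² = 1/9.
Ratio = (1/27) / (1/9) = 1/3.

1/3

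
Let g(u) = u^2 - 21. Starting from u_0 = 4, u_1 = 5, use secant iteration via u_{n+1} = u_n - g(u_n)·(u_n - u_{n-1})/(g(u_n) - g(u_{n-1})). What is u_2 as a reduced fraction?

41/9

g(4) = -5, g(5) = 4. u_2 = 5 - 4·(5 - 4)/(4 - (-5)) = 41/9.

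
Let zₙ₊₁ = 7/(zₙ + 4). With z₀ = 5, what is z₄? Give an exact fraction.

z₁ = 7/(5 + 4) = 7/9.
z₂ = 7/(7/9 + 4) = 63/43.
z₃ = 7/(63/43 + 4) = 301/235.
z₄ = 7/(301/235 + 4) = 1645/1241.

1645/1241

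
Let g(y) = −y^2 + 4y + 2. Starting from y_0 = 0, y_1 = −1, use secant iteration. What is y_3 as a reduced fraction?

g(0) = 2, g(−1) = −3. y_2 = (−1) − (−3)·((−1) − 0)/((−3) − 2) = −2/5.
g(−1) = −3, g(−2/5) = 6/25. y_3 = (−2/5) − (6/25)·((−2/5) − (−1))/((6/25) − (−3)) = −4/9.

−4/9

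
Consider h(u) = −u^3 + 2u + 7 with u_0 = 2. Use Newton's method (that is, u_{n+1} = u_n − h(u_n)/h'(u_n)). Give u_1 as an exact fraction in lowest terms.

23/10

h'(u) = −3u^2 + 2.
h(2) = 3, h'(2) = −10, so u_1 = 2 − 3/(−10) = 23/10.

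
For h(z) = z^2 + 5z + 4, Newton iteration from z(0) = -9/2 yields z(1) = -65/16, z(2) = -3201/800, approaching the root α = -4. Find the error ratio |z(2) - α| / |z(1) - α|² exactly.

8/25

z(1) - α = -65/16 - (-4) = -65/16 + 4 = -1/16, so |z(1) - α| = 1/16.
z(2) - α = -3201/800 - (-4) = -3201/800 + 4 = -1/800, so |z(2) - α| = 1/800.
|z(1) - α|² = 1/256.
Ratio = (1/800) / (1/256) = 8/25.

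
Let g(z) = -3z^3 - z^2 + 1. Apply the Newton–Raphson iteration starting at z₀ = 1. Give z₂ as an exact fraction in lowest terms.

g'(z) = -9z^2 - 2z.
g(1) = -3, g'(1) = -11, so z₁ = 1 - (-3)/(-11) = 8/11.
g(8/11) = -909/1331, g'(8/11) = -752/121, so z₂ = (8/11) - (-909/1331)/(-752/121) = 5107/8272.

5107/8272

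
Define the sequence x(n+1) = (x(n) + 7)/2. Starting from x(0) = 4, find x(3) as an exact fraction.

x(1) = (4 + 7)/2 = 11/2.
x(2) = ((11/2) + 7)/2 = 25/4.
x(3) = ((25/4) + 7)/2 = 53/8.

53/8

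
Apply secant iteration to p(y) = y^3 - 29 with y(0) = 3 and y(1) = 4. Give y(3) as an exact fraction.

157673/51397

p(3) = -2, p(4) = 35. y(2) = 4 - 35·(4 - 3)/(35 - (-2)) = 113/37.
p(4) = 35, p(113/37) = -26040/50653. y(3) = (113/37) - (-26040/50653)·((113/37) - 4)/((-26040/50653) - 35) = 157673/51397.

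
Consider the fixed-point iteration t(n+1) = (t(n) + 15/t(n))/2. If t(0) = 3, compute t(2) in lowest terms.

31/8

t(1) = (3 + 15/3)/2 = 4.
t(2) = (4 + 15/4)/2 = 31/8.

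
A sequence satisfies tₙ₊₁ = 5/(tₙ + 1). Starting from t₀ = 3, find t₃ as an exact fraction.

t₁ = 5/(3 + 1) = 5/4.
t₂ = 5/(5/4 + 1) = 20/9.
t₃ = 5/(20/9 + 1) = 45/29.

45/29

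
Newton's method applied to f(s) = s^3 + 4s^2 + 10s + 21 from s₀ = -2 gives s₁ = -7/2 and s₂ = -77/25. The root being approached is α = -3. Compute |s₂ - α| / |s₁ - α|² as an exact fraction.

s₁ - α = -7/2 - (-3) = -7/2 + 3 = -1/2, so |s₁ - α| = 1/2.
s₂ - α = -77/25 - (-3) = -77/25 + 3 = -2/25, so |s₂ - α| = 2/25.
|s₁ - α|² = 1/4.
Ratio = (2/25) / (1/4) = 8/25.

8/25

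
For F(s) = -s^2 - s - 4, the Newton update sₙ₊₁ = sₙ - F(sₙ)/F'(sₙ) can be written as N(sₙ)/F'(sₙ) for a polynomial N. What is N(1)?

3

F'(s) = -2s - 1.
N(s) = s·F'(s) - F(s) = s·(-2s - 1) - (-s^2 - s - 4) = -s^2 + 4.
N(1) = 3.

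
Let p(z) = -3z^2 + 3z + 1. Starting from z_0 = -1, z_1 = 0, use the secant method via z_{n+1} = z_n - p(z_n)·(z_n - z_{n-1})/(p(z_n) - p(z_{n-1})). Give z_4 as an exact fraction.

p(-1) = -5, p(0) = 1. z_2 = 0 - 1·(0 - (-1))/(1 - (-5)) = -1/6.
p(0) = 1, p(-1/6) = 5/12. z_3 = (-1/6) - (5/12)·((-1/6) - 0)/((5/12) - 1) = -2/7.
p(-1/6) = 5/12, p(-2/7) = -5/49. z_4 = (-2/7) - (-5/49)·((-2/7) - (-1/6))/((-5/49) - (5/12)) = -16/61.

-16/61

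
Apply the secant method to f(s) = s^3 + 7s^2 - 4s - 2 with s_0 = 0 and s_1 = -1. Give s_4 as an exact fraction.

-4610239/14021639

f(0) = -2, f(-1) = 8. s_2 = (-1) - 8·((-1) - 0)/(8 - (-2)) = -1/5.
f(-1) = 8, f(-1/5) = -116/125. s_3 = (-1/5) - (-116/125)·((-1/5) - (-1))/((-116/125) - 8) = -79/279.
f(-1/5) = -116/125, f(-79/279) = -7141888/21717639. s_4 = (-79/279) - (-7141888/21717639)·((-79/279) - (-1/5))/((-7141888/21717639) - (-116/125)) = -4610239/14021639.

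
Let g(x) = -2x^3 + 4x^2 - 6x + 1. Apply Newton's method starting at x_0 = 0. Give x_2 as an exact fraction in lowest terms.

g'(x) = -6x^2 + 8x - 6.
g(0) = 1, g'(0) = -6, so x_1 = 0 - 1/(-6) = 1/6.
g(1/6) = 11/108, g'(1/6) = -29/6, so x_2 = (1/6) - (11/108)/(-29/6) = 49/261.

49/261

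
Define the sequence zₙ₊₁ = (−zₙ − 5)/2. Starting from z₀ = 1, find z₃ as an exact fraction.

z₁ = (−1 − 5)/2 = −3.
z₂ = (−(−3) − 5)/2 = −1.
z₃ = (−(−1) − 5)/2 = −2.

−2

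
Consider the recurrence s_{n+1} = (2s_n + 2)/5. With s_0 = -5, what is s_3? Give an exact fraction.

s_1 = (2·(-5) + 2)/5 = -8/5.
s_2 = (2·(-8/5) + 2)/5 = -6/25.
s_3 = (2·(-6/25) + 2)/5 = 38/125.

38/125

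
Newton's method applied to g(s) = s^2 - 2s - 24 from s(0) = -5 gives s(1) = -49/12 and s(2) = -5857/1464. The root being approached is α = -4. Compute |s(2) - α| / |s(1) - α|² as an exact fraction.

s(1) - α = -49/12 - (-4) = -49/12 + 4 = -1/12, so |s(1) - α| = 1/12.
s(2) - α = -5857/1464 - (-4) = -5857/1464 + 4 = -1/1464, so |s(2) - α| = 1/1464.
|s(1) - α|² = 1/144.
Ratio = (1/1464) / (1/144) = 6/61.

6/61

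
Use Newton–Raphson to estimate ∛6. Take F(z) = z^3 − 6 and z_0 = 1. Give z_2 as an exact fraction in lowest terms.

F'(z) = 3z^2.
F(1) = −5, F'(1) = 3, so z_1 = 1 − (−5)/3 = 8/3.
F(8/3) = 350/27, F'(8/3) = 64/3, so z_2 = (8/3) − (350/27)/(64/3) = 593/288.

593/288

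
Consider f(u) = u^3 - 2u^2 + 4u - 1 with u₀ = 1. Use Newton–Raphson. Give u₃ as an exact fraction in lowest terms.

f'(u) = 3u^2 - 4u + 4.
f(1) = 2, f'(1) = 3, so u₁ = 1 - 2/3 = 1/3.
f(1/3) = 4/27, f'(1/3) = 3, so u₂ = (1/3) - (4/27)/3 = 23/81.
f(23/81) = -1360/531441, f'(23/81) = 6793/2187, so u₃ = (23/81) - (-1360/531441)/(6793/2187) = 470077/1650699.

470077/1650699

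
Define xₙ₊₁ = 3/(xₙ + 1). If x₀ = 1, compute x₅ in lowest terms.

x₁ = 3/(1 + 1) = 3/2.
x₂ = 3/(3/2 + 1) = 6/5.
x₃ = 3/(6/5 + 1) = 15/11.
x₄ = 3/(15/11 + 1) = 33/26.
x₅ = 3/(33/26 + 1) = 78/59.

78/59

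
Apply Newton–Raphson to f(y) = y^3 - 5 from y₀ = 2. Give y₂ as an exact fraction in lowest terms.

503/294

f'(y) = 3y^2.
f(2) = 3, f'(2) = 12, so y₁ = 2 - 3/12 = 7/4.
f(7/4) = 23/64, f'(7/4) = 147/16, so y₂ = (7/4) - (23/64)/(147/16) = 503/294.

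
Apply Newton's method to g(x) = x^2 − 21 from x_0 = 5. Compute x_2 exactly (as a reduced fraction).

g'(x) = 2x.
g(5) = 4, g'(5) = 10, so x_1 = 5 − 4/10 = 23/5.
g(23/5) = 4/25, g'(23/5) = 46/5, so x_2 = (23/5) − (4/25)/(46/5) = 527/115.

527/115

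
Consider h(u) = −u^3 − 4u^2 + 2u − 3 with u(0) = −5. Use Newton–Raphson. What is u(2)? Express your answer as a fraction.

−154851/33803

h'(u) = −3u^2 − 8u + 2.
h(−5) = 12, h'(−5) = −33, so u(1) = (−5) − 12/(−33) = −51/11.
h(−51/11) = 1872/1331, h'(−51/11) = −3073/121, so u(2) = (−51/11) − (1872/1331)/(−3073/121) = −154851/33803.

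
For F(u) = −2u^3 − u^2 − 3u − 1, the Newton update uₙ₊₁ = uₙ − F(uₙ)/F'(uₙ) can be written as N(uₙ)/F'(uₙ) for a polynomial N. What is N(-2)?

29

F'(u) = −6u^2 − 2u − 3.
N(u) = u·F'(u) − F(u) = u·(−6u^2 − 2u − 3) − (−2u^3 − u^2 − 3u − 1) = −4u^3 − u^2 + 1.
N(-2) = 29.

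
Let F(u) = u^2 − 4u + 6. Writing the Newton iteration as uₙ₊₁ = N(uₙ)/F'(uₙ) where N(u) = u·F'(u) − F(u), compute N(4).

10

F'(u) = 2u − 4.
N(u) = u·F'(u) − F(u) = u·(2u − 4) − (u^2 − 4u + 6) = u^2 − 6.
N(4) = 10.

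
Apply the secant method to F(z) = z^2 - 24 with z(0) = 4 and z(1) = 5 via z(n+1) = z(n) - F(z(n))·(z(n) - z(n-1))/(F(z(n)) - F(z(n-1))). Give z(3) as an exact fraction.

F(4) = -8, F(5) = 1. z(2) = 5 - 1·(5 - 4)/(1 - (-8)) = 44/9.
F(5) = 1, F(44/9) = -8/81. z(3) = (44/9) - (-8/81)·((44/9) - 5)/((-8/81) - 1) = 436/89.

436/89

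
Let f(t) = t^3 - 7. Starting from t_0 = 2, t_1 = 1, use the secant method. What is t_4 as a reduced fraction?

f(2) = 1, f(1) = -6. t_2 = 1 - (-6)·(1 - 2)/((-6) - 1) = 13/7.
f(1) = -6, f(13/7) = -204/343. t_3 = (13/7) - (-204/343)·((13/7) - 1)/((-204/343) - (-6)) = 201/103.
f(13/7) = -204/343, f(201/103) = 471512/1092727. t_4 = (201/103) - (471512/1092727)·((201/103) - (13/7))/((471512/1092727) - (-204/343)) = 10814185/5656543.

10814185/5656543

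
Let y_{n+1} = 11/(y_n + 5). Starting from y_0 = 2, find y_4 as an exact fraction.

y_1 = 11/(2 + 5) = 11/7.
y_2 = 11/(11/7 + 5) = 77/46.
y_3 = 11/(77/46 + 5) = 506/307.
y_4 = 11/(506/307 + 5) = 3377/2041.

3377/2041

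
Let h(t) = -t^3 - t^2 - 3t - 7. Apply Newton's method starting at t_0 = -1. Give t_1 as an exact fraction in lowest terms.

h'(t) = -3t^2 - 2t - 3.
h(-1) = -4, h'(-1) = -4, so t_1 = (-1) - (-4)/(-4) = -2.

-2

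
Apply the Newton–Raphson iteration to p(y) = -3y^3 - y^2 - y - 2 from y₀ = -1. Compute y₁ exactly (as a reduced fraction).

p'(y) = -9y^2 - 2y - 1.
p(-1) = 1, p'(-1) = -8, so y₁ = (-1) - 1/(-8) = -7/8.

-7/8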